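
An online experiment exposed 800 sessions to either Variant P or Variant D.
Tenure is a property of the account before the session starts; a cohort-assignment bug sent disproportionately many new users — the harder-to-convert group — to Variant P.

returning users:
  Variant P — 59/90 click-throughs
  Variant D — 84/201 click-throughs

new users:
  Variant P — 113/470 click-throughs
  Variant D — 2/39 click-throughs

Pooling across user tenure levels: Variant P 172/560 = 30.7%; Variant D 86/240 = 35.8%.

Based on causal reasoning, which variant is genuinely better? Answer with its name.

Variant P

Variant P is higher inside every user tenure stratum but Variant D is higher in aggregate. Whether to stratify depends on how user tenure relates to the variant.
User tenure is set before the variant has any effect — it is not caused by the variant — and it independently drives the outcome. That makes it a confounder, so the causal comparison is within user tenure levels.
Within each level — returning users: 65.6% vs 41.8%; new users: 24.0% vs 5.1% — Variant P is higher every time.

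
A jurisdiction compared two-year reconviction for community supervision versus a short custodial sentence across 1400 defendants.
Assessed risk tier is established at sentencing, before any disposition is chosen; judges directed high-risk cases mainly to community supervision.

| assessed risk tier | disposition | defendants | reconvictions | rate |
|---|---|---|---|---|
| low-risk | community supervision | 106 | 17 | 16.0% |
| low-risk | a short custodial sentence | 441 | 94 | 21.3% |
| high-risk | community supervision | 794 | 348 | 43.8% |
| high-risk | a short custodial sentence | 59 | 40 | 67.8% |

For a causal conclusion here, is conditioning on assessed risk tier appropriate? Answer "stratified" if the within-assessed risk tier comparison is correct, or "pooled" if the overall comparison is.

stratified

community supervision is lower inside every assessed risk tier stratum but a short custodial sentence is lower in aggregate. Whether to stratify depends on how assessed risk tier relates to the disposition.
Assessed risk tier is set before the disposition has any effect — it is not caused by the disposition — and it independently drives the outcome. That makes it a confounder, so the causal comparison is within assessed risk tier levels.
Within each level — low-risk: 16.0% vs 21.3%; high-risk: 43.8% vs 67.8% — community supervision is lower every time.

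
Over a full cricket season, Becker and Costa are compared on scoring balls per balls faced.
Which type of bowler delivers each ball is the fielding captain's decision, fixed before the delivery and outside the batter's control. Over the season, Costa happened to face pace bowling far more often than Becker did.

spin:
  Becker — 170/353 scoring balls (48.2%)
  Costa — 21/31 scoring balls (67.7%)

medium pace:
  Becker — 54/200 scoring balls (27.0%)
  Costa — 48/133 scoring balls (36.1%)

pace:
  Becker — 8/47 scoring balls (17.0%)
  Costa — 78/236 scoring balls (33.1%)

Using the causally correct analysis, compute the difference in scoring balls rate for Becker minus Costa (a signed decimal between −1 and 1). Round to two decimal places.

The stratified and pooled comparisons disagree (Costa wins within each bowling type; Becker wins overall), so the answer turns on the causal role of bowling type.
Bowling type differs across players for reasons unrelated to any effect of the player itself, and it separately predicts the outcome — a classic confounder. We must compare within bowling type levels.
Adjusting over the population distribution of bowling type: 0.384·(0.482−0.677) + 0.333·(0.270−0.361) + 0.283·(0.170−0.331) = -0.151.

-0.15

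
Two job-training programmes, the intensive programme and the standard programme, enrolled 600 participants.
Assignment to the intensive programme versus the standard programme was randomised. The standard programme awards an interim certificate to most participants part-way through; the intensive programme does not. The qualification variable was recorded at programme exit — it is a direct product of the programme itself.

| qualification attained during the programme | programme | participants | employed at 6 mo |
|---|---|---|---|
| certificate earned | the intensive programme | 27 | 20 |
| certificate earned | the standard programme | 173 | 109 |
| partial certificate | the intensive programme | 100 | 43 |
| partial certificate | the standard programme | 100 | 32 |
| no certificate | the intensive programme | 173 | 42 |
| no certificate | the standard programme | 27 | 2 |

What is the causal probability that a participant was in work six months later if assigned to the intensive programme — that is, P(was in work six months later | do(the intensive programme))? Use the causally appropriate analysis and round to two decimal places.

0.35

Within every qualification attained during the programme level the intensive programme has the higher rate, yet pooled the standard programme does — Simpson's reversal.
Because the programme influences qualification attained during the programme, qualification attained during the programme is a post-treatment mediator, not a confounder. Stratifying on it would bias the estimate; the causal effect is the crude pooled difference.
So P(outcome | do(the intensive programme)) is just the pooled rate for the intensive programme: 105/300 = 0.350.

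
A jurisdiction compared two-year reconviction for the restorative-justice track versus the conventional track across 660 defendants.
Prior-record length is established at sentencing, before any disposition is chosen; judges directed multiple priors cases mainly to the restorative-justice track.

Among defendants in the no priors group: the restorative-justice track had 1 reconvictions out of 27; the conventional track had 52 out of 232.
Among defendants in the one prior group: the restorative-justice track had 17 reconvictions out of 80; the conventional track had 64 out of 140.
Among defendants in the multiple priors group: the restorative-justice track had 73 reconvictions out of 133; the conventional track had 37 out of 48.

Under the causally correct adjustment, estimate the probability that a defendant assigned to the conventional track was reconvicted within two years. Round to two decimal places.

0.45

Nothing the disposition does changes prior-record length; the imbalance is an allocation artefact. With prior-record length also predicting the outcome, the pooled figure is confounded, and the within-stratum comparison is the causal one.
Standardising the conventional track to the population prior-record length mix: 0.392·52/232 + 0.333·64/140 + 0.274·37/48 = 0.452.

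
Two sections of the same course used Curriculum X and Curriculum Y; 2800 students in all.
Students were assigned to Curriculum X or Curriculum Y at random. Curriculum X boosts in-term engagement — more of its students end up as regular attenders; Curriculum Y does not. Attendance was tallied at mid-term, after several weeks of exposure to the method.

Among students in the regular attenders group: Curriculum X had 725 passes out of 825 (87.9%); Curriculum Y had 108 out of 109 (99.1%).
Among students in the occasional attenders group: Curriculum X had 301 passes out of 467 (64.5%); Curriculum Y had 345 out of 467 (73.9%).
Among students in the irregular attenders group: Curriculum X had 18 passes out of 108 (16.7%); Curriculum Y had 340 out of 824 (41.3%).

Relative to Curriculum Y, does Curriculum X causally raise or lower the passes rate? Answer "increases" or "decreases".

increases

Because the teaching method influences mid-term attendance, mid-term attendance is a post-treatment mediator, not a confounder. Stratifying on it would bias the estimate; the causal effect is the crude pooled difference.
Pooled: Curriculum X 74.6% vs Curriculum Y 56.6%; Curriculum X is higher overall.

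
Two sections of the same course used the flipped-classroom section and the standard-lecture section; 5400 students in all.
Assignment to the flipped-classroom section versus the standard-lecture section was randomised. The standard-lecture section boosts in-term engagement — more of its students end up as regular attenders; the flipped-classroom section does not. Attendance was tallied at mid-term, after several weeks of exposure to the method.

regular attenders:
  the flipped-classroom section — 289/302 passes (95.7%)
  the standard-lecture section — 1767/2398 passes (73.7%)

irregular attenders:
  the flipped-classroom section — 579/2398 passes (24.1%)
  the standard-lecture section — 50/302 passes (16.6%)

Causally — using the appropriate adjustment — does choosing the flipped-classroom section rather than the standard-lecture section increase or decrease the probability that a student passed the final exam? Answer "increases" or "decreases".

decreases

Mid-term attendance is downstream of the teaching method. One should not condition on a consequence of treatment, so the overall rates are the right comparison.
Pooled: the flipped-classroom section 32.1% vs the standard-lecture section 67.3%; the standard-lecture section is higher overall.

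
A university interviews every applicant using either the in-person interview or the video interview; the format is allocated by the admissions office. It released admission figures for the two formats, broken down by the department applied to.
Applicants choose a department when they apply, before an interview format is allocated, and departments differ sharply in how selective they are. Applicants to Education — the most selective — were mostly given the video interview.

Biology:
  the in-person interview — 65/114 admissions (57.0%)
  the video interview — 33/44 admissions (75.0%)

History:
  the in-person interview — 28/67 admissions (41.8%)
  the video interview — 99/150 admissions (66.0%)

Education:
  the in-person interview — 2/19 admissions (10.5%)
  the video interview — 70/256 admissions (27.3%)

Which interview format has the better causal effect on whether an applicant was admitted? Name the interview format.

Within every department level the video interview has the higher rate, yet pooled the in-person interview does — Simpson's reversal.
Department satisfies the back-door criterion: it is not a descendant of the interview format, and it blocks the spurious path from interview format to outcome. Adjusting for it (i.e., using the within-department rates) gives the causal effect.
Within each level — Biology: 57.0% vs 75.0%; History: 41.8% vs 66.0%; Education: 10.5% vs 27.3% — the video interview is higher every time.

the video interview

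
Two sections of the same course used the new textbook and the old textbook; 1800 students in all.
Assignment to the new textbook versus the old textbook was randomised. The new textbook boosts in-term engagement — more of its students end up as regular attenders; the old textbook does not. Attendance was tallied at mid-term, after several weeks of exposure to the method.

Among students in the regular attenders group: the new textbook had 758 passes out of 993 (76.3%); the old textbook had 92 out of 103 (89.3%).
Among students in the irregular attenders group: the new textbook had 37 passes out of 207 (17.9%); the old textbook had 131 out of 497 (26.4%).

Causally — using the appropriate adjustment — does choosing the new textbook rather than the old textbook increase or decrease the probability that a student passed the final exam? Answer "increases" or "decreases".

increases

The mid-term attendance-specific comparison favours the old textbook throughout, but the pooled figures favour the new textbook. The question is whether to condition on mid-term attendance.
The distribution of mid-term attendance is itself part of what the teaching method does — it is an intermediate outcome. Holding it fixed would remove that part of the effect; the total effect is the pooled difference.
Pooled: the new textbook 66.2% vs the old textbook 37.2%; the new textbook is higher overall.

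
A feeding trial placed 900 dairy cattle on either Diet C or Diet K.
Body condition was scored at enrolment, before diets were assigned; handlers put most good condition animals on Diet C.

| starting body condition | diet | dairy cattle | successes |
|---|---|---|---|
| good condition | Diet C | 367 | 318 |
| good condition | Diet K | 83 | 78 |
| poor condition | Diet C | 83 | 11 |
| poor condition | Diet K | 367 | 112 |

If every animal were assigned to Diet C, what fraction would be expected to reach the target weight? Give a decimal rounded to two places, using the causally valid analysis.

0.50

The stratified and pooled comparisons disagree (Diet K wins within each starting body condition; Diet C wins overall), so the answer turns on the causal role of starting body condition.
Since starting body condition is a pre-existing factor (not a product of the diet) and it affects the outcome on its own, it is a confounder. The stratified rates, not the pooled rate, identify the causal effect.
Standardising Diet C to the population starting body condition mix: 0.500·318/367 + 0.500·11/83 = 0.500.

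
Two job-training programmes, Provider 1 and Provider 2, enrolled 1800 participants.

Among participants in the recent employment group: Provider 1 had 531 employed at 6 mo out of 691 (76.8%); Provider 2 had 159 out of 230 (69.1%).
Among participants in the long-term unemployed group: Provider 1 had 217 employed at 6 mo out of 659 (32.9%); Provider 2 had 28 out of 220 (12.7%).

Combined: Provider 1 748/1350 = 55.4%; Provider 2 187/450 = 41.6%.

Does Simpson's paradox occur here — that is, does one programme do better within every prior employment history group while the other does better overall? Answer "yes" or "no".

Within each prior employment history level (recent employment 76.8% vs 69.1%; long-term unemployed 32.9% vs 12.7%), Provider 1 has the higher rate every time. Pooled: 55.4% vs 41.6% — Provider 1 has the higher rate overall. They agree.

no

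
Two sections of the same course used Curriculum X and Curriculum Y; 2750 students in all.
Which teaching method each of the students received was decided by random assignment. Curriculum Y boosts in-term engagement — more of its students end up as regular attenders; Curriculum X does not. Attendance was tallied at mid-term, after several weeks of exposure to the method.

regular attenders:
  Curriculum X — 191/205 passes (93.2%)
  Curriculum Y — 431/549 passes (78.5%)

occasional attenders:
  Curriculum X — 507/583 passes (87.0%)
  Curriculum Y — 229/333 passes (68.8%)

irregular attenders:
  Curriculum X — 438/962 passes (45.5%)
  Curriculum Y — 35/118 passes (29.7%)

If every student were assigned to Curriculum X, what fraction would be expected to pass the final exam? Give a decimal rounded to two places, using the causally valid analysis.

The mid-term attendance-specific comparison favours Curriculum X throughout, but the pooled figures favour Curriculum Y. The question is whether to condition on mid-term attendance.
Because the teaching method influences mid-term attendance, mid-term attendance is a post-treatment mediator, not a confounder. Stratifying on it would bias the estimate; the causal effect is the crude pooled difference.
So P(outcome | do(Curriculum X)) is just the pooled rate for Curriculum X: 1136/1750 = 0.649.

0.65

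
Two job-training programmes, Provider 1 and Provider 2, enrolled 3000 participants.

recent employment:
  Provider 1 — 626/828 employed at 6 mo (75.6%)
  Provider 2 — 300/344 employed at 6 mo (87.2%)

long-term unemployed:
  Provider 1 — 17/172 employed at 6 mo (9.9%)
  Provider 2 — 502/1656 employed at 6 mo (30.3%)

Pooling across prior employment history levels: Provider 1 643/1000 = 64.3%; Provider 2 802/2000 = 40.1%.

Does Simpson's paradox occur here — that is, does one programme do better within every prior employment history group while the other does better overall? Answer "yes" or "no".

yes

Within each prior employment history level (recent employment 75.6% vs 87.2%; long-term unemployed 9.9% vs 30.3%), Provider 2 has the higher rate every time. Pooled: 64.3% vs 40.1% — Provider 1 has the higher rate overall. The two comparisons disagree.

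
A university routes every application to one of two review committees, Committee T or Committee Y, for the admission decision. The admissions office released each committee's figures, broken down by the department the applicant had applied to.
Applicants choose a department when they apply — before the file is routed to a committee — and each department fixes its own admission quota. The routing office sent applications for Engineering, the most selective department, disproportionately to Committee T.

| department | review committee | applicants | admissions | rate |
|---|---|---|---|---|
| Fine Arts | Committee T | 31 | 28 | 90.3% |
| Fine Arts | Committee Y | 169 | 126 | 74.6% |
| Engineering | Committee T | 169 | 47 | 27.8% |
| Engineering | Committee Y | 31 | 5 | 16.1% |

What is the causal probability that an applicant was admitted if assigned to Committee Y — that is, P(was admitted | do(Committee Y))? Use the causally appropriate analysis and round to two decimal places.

0.45

The department-specific comparison favours Committee T throughout, but the pooled figures favour Committee Y. The question is whether to condition on department.
Department is set before the review committee has any effect — it is not caused by the review committee — and it independently drives the outcome. That makes it a confounder, so the causal comparison is within department levels.
Standardising Committee Y to the population department mix: 0.500·126/169 + 0.500·5/31 = 0.453.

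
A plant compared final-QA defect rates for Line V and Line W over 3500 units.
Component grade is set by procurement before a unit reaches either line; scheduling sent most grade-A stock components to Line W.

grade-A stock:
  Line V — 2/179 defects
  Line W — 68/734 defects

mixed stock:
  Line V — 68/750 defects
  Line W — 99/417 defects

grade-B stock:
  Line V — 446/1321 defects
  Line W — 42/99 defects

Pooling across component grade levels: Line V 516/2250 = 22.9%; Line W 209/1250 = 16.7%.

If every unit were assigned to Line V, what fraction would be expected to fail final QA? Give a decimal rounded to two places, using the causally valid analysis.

Nothing the line does changes component grade; the imbalance is an allocation artefact. With component grade also predicting the outcome, the pooled figure is confounded, and the within-stratum comparison is the causal one.
Standardising Line V to the population component grade mix: 0.261·2/179 + 0.333·68/750 + 0.406·446/1321 = 0.170.

0.17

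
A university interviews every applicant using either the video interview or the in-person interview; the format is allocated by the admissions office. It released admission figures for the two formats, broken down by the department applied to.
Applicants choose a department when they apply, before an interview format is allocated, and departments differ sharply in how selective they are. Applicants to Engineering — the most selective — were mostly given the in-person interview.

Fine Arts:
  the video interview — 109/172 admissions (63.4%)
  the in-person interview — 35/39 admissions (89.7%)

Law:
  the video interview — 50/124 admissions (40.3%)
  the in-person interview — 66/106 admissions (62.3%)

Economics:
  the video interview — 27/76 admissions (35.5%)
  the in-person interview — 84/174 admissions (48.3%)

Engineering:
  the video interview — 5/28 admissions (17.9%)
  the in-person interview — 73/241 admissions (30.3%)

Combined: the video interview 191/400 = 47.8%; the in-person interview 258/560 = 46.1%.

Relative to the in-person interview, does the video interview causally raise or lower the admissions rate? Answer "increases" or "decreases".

decreases

the in-person interview is higher inside every department stratum but the video interview is higher in aggregate. Whether to stratify depends on how department relates to the interview format.
Since department is a pre-existing factor (not a product of the interview format) and it affects the outcome on its own, it is a confounder. The stratified rates, not the pooled rate, identify the causal effect.
Within each level — Fine Arts: 63.4% vs 89.7%; Law: 40.3% vs 62.3%; Economics: 35.5% vs 48.3%; Engineering: 17.9% vs 30.3% — the in-person interview is higher every time.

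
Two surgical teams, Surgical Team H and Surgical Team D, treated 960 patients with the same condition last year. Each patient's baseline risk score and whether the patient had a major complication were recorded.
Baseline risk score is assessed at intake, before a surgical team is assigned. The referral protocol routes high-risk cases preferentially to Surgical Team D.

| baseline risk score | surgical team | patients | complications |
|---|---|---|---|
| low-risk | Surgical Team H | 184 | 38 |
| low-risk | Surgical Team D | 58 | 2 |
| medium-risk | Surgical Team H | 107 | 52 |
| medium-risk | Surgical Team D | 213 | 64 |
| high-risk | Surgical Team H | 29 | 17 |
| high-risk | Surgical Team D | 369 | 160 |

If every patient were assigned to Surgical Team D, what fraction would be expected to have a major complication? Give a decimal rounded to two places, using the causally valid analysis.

The stratified and pooled comparisons disagree (Surgical Team D wins within each baseline risk score; Surgical Team H wins overall), so the answer turns on the causal role of baseline risk score.
The imbalance in baseline risk score arose from how patients were allocated, not from anything the surgical team did; and baseline risk score independently affects the outcome. The pooled gap is confounded — condition on baseline risk score.
Standardising Surgical Team D to the population baseline risk score mix: 0.252·2/58 + 0.333·64/213 + 0.415·160/369 = 0.289.

0.29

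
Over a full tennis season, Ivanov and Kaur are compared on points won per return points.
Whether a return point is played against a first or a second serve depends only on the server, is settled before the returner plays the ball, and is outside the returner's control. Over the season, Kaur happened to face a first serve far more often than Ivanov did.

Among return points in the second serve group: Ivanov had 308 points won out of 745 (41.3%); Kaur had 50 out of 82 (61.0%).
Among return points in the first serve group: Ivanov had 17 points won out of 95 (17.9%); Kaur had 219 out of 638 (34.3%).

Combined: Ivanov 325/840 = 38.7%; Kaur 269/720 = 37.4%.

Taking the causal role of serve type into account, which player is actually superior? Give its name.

Serve type is set before the player has any effect — it is not caused by the player — and it independently drives the outcome. That makes it a confounder, so the causal comparison is within serve type levels.
Within each level — second serve: 41.3% vs 61.0%; first serve: 17.9% vs 34.3% — Kaur is higher every time.

Kaur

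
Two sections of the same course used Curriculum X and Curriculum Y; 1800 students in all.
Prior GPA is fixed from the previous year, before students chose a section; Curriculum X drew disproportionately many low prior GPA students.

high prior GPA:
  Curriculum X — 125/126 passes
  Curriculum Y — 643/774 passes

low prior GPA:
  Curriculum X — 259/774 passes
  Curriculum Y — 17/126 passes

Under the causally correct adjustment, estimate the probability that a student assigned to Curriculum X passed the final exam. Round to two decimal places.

Within every prior GPA band level Curriculum X has the higher rate, yet pooled Curriculum Y does — Simpson's reversal.
Nothing the teaching method does changes prior GPA band; the imbalance is an allocation artefact. With prior GPA band also predicting the outcome, the pooled figure is confounded, and the within-stratum comparison is the causal one.
Standardising Curriculum X to the population prior GPA band mix: 0.500·125/126 + 0.500·259/774 = 0.663.

0.66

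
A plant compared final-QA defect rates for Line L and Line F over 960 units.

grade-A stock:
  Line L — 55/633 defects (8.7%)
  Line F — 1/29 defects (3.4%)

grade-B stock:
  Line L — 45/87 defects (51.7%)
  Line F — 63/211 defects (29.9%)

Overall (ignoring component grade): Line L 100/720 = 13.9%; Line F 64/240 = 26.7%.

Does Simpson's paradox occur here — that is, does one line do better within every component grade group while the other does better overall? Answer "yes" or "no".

Within each component grade level (grade-A stock 8.7% vs 3.4%; grade-B stock 51.7% vs 29.9%), Line F has the lower rate every time. Pooled: 13.9% vs 26.7% — Line L has the lower rate overall. The two comparisons disagree.

yes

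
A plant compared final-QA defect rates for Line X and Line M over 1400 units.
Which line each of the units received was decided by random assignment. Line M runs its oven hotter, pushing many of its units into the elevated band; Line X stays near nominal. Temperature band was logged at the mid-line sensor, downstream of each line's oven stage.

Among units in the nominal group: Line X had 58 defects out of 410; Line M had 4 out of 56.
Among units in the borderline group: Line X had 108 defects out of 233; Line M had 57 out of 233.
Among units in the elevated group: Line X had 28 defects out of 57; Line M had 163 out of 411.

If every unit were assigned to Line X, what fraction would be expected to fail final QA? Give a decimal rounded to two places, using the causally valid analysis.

The in-process temperature band-specific comparison favours Line M throughout, but the pooled figures favour Line X. The question is whether to condition on in-process temperature band.
The distribution of in-process temperature band is itself part of what the line does — it is an intermediate outcome. Holding it fixed would remove that part of the effect; the total effect is the pooled difference.
So P(outcome | do(Line X)) is just the pooled rate for Line X: 194/700 = 0.277.

0.28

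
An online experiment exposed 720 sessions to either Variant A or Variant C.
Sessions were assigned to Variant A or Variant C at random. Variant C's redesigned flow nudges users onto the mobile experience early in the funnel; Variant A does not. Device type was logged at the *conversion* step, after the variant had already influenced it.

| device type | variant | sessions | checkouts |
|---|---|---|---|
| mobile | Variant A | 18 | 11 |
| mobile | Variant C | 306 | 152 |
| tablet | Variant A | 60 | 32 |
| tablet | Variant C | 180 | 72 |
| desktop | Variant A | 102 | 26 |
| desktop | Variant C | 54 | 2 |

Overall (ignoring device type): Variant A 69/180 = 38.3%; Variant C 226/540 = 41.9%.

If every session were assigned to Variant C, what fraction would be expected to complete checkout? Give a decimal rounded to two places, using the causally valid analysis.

Within every device type level Variant A has the higher rate, yet pooled Variant C does — Simpson's reversal.
Device type lies on the pathway variant → device type → outcome, so adjusting for it blocks the indirect effect. For the total causal effect of variant, use the unadjusted pooled rates.
So P(outcome | do(Variant C)) is just the pooled rate for Variant C: 226/540 = 0.419.

0.42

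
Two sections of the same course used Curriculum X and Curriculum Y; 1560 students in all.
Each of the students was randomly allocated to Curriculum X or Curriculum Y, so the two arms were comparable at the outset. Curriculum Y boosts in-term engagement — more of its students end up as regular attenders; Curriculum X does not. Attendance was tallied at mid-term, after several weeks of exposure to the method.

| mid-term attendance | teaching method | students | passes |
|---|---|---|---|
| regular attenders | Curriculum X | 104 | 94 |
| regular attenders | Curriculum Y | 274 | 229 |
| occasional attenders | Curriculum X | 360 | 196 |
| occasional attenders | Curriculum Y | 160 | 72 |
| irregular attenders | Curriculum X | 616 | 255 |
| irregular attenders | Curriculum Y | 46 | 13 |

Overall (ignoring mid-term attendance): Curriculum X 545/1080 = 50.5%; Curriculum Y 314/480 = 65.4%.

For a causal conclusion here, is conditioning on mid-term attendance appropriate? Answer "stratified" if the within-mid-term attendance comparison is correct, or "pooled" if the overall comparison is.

The stratified and pooled comparisons disagree (Curriculum X wins within each mid-term attendance; Curriculum Y wins overall), so the answer turns on the causal role of mid-term attendance.
Stratifying would compare teaching methods among students the teaching methods themselves sorted into mid-term attendance groups — a form of selection on an intermediate. The unconditioned pooled rates give the total causal effect.
Pooled: Curriculum X 50.5% vs Curriculum Y 65.4%; Curriculum Y is higher overall.

pooled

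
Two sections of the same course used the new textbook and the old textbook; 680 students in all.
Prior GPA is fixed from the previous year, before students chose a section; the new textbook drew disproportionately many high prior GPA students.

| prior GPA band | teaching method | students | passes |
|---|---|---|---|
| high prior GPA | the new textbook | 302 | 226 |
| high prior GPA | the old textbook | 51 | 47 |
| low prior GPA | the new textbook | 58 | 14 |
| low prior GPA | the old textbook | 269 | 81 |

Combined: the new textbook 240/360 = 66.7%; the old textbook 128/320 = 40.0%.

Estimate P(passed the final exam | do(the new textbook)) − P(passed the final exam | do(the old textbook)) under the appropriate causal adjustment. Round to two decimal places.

-0.12

the old textbook is higher inside every prior GPA band stratum but the new textbook is higher in aggregate. Whether to stratify depends on how prior GPA band relates to the teaching method.
Prior GPA band satisfies the back-door criterion: it is not a descendant of the teaching method, and it blocks the spurious path from teaching method to outcome. Adjusting for it (i.e., using the within-prior GPA band rates) gives the causal effect.
Adjusting over the population distribution of prior GPA band: 0.519·(0.748−0.922) + 0.481·(0.241−0.301) = -0.119.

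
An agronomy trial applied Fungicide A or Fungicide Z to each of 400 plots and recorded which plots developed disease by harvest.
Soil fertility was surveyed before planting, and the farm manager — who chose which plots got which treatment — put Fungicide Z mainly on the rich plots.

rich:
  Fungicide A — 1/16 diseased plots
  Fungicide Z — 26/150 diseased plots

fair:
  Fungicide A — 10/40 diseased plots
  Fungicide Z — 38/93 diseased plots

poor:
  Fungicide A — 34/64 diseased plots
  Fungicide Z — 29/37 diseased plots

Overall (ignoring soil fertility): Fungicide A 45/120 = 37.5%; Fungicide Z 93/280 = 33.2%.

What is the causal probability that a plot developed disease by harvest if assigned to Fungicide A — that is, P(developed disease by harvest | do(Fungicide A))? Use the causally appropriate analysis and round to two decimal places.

Within every soil fertility level Fungicide A has the lower rate, yet pooled Fungicide Z does — Simpson's reversal.
Since soil fertility is a pre-existing factor (not a product of the fungicide) and it affects the outcome on its own, it is a confounder. The stratified rates, not the pooled rate, identify the causal effect.
Standardising Fungicide A to the population soil fertility mix: 0.415·1/16 + 0.333·10/40 + 0.253·34/64 = 0.243.

0.24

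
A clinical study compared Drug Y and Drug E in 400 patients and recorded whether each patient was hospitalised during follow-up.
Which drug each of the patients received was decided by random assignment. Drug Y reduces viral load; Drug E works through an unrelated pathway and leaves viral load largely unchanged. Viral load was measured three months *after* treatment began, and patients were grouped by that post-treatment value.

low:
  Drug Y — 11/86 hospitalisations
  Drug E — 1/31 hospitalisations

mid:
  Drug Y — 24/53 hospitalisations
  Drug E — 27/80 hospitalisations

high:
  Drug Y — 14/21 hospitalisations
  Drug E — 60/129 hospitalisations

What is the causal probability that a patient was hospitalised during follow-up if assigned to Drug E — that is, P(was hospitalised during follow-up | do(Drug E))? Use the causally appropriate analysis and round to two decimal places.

0.37

Stratifying would compare drugs among patients the drugs themselves sorted into viral load groups — a form of selection on an intermediate. The unconditioned pooled rates give the total causal effect.
So P(outcome | do(Drug E)) is just the pooled rate for Drug E: 88/240 = 0.367.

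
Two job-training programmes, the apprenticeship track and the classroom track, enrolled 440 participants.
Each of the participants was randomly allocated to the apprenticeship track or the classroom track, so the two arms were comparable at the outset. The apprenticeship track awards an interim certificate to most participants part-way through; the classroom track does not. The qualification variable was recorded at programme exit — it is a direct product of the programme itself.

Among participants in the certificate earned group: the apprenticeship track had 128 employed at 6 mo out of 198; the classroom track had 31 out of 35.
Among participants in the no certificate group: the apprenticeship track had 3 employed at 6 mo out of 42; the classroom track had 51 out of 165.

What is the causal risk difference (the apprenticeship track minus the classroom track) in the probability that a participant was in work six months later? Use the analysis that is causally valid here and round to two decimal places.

+0.14

the classroom track is higher inside every qualification attained during the programme stratum but the apprenticeship track is higher in aggregate. Whether to stratify depends on how qualification attained during the programme relates to the programme.
Because the programme influences qualification attained during the programme, qualification attained during the programme is a post-treatment mediator, not a confounder. Stratifying on it would bias the estimate; the causal effect is the crude pooled difference.
The causal difference is the pooled difference: 0.546 − 0.410 = +0.136.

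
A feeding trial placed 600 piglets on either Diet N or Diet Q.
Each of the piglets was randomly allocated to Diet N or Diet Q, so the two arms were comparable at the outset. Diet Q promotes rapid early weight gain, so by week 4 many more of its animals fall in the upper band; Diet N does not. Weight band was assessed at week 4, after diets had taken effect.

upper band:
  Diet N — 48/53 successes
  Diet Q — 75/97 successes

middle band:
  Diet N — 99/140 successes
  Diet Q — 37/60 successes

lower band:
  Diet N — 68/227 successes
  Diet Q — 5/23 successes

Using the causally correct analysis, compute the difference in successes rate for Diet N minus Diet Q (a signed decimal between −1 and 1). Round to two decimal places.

Because the diet influences week-4 weight band, week-4 weight band is a post-treatment mediator, not a confounder. Stratifying on it would bias the estimate; the causal effect is the crude pooled difference.
The causal difference is the pooled difference: 0.512 − 0.650 = -0.138.

-0.14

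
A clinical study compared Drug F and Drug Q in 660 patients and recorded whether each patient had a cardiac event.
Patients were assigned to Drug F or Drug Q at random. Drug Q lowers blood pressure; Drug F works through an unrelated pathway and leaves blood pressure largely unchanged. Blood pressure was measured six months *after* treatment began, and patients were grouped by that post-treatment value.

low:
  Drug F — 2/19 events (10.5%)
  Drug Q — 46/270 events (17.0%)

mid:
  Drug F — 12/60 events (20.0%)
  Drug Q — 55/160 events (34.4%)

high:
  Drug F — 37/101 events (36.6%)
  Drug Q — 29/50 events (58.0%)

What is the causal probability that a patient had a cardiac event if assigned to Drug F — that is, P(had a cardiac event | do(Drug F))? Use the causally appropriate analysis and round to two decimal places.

Drug F is lower inside every blood pressure stratum but Drug Q is lower in aggregate. Whether to stratify depends on how blood pressure relates to the drug.
Blood pressure is recorded after the drug and is itself shifted by it — it sits on the causal path from drug to outcome. Conditioning on a mediator would strip out part of the effect we want; the pooled comparison gives the total causal effect.
So P(outcome | do(Drug F)) is just the pooled rate for Drug F: 51/180 = 0.283.

0.28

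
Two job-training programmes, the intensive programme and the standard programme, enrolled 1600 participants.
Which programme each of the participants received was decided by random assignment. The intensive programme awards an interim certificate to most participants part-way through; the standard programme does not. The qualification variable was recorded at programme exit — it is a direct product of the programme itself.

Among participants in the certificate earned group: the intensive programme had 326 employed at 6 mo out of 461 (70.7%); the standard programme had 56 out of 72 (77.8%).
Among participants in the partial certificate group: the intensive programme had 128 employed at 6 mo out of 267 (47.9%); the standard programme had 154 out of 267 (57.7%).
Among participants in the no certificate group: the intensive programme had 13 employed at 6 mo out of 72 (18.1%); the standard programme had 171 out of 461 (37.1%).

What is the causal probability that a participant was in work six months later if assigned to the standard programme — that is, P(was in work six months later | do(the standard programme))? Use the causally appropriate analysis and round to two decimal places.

the standard programme is higher inside every qualification attained during the programme stratum but the intensive programme is higher in aggregate. Whether to stratify depends on how qualification attained during the programme relates to the programme.
Qualification attained during the programme is downstream of the programme. One should not condition on a consequence of treatment, so the overall rates are the right comparison.
So P(outcome | do(the standard programme)) is just the pooled rate for the standard programme: 381/800 = 0.476.

0.48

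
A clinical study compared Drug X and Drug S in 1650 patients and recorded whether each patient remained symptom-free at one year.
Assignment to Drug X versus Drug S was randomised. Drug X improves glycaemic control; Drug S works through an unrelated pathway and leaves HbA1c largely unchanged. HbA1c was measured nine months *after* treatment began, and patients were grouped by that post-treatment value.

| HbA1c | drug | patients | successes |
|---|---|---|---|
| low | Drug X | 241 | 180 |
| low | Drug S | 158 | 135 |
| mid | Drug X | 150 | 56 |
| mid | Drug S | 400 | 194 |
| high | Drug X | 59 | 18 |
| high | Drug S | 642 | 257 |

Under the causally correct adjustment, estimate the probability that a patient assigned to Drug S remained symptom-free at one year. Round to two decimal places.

The stratified and pooled comparisons disagree (Drug S wins within each HbA1c; Drug X wins overall), so the answer turns on the causal role of HbA1c.
HbA1c here is a post-treatment variable shaped by the drug; conditioning on it would introduce bias rather than remove it. The overall comparison is the causal one.
So P(outcome | do(Drug S)) is just the pooled rate for Drug S: 586/1200 = 0.488.

0.49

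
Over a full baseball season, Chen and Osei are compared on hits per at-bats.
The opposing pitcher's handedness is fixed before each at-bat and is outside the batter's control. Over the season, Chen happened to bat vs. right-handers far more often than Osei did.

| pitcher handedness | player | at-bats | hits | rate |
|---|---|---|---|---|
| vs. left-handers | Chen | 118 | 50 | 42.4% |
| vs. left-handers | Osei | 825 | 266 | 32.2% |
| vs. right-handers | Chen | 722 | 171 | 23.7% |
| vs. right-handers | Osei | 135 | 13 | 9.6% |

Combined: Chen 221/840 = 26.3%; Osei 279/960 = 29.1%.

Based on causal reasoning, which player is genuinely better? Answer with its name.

The stratified and pooled comparisons disagree (Chen wins within each pitcher handedness; Osei wins overall), so the answer turns on the causal role of pitcher handedness.
Since pitcher handedness is a pre-existing factor (not a product of the player) and it affects the outcome on its own, it is a confounder. The stratified rates, not the pooled rate, identify the causal effect.
Within each level — vs. left-handers: 42.4% vs 32.2%; vs. right-handers: 23.7% vs 9.6% — Chen is higher every time.

Chen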